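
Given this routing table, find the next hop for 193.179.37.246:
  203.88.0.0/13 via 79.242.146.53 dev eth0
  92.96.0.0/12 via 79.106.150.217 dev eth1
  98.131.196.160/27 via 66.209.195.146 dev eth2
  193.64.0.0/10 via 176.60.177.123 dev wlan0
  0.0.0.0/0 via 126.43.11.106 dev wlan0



Longest prefix match for 193.179.37.246:
  /13 203.88.0.0: no
  /12 92.96.0.0: no
  /27 98.131.196.160: no
  /10 193.64.0.0: no
  /0 0.0.0.0: MATCH
Selected: next-hop 126.43.11.106 via wlan0 (matched /0)


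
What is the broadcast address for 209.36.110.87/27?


Network: 209.36.110.64/27
Host bits = 5
Set all host bits to 1:
Broadcast: 209.36.110.95


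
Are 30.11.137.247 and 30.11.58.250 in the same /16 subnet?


Mask: 255.255.0.0
30.11.137.247 AND mask = 30.11.0.0
30.11.58.250 AND mask = 30.11.0.0
Yes, same subnet (30.11.0.0)


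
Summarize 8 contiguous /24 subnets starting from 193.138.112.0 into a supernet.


Original prefix: /24
Number of subnets: 8 = 2^3
New prefix = 24 - 3 = 21
Supernet: 193.138.112.0/21


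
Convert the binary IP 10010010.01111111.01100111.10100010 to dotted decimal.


10010010 = 146
01111111 = 127
01100111 = 103
10100010 = 162
IP: 146.127.103.162


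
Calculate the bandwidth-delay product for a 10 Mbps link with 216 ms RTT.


BDP = bandwidth * RTT
= 10 Mbps * 216 ms
= 10 * 1e6 * 216 / 1000 bits
= 2160000 bits
= 270000 bytes
= 263.6719 KB
BDP = 2160000 bits (270000 bytes)


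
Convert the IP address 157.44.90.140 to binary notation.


157 = 10011101
44 = 00101100
90 = 01011010
140 = 10001100
Binary: 10011101.00101100.01011010.10001100


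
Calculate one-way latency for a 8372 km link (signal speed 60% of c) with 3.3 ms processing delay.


Speed = 0.6 * 3e5 km/s = 180000 km/s
Propagation delay = 8372 / 180000 = 0.0465 s = 46.5111 ms
Processing delay = 3.3 ms
Total one-way latency = 49.8111 ms


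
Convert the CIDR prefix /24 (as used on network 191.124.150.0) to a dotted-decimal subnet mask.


/24 means 24 network bits, 8 host bits
Binary: 11111111111111111111111100000000
Mask: 255.255.255.0


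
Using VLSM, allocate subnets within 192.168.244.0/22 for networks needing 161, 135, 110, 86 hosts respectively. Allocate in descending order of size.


161 hosts -> /24 (254 usable): 192.168.244.0/24
135 hosts -> /24 (254 usable): 192.168.245.0/24
110 hosts -> /25 (126 usable): 192.168.246.0/25
86 hosts -> /25 (126 usable): 192.168.246.128/25
Allocation: 192.168.244.0/24 (161 hosts, 254 usable); 192.168.245.0/24 (135 hosts, 254 usable); 192.168.246.0/25 (110 hosts, 126 usable); 192.168.246.128/25 (86 hosts, 126 usable)


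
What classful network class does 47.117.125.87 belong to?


First octet: 47
Binary: 00101111
0xxxxxxx -> Class A (1-126)
Class A, default mask 255.0.0.0 (/8)


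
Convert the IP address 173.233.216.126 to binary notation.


173 = 10101101
233 = 11101001
216 = 11011000
126 = 01111110
Binary: 10101101.11101001.11011000.01111110


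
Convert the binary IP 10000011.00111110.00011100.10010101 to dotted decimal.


10000011 = 131
00111110 = 62
00011100 = 28
10010101 = 149
IP: 131.62.28.149


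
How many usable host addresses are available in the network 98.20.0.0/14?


Host bits = 32 - 14 = 18
Total addresses = 2^18 = 262144
Usable = total - 2 (network and broadcast)
Usable hosts: 262142


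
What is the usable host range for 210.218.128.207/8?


Network: 210.0.0.0
Broadcast: 210.255.255.255
First usable = network + 1
Last usable = broadcast - 1
Range: 210.0.0.1 to 210.255.255.254


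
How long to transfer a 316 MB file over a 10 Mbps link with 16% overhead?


Effective throughput = 10 * (1 - 16/100) = 8.4 Mbps
File size in Mb = 316 * 8 = 2528 Mb
Time = 2528 / 8.4
Time = 300.9524 seconds


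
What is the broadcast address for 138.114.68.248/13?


Network: 138.112.0.0/13
Host bits = 19
Set all host bits to 1:
Broadcast: 138.119.255.255


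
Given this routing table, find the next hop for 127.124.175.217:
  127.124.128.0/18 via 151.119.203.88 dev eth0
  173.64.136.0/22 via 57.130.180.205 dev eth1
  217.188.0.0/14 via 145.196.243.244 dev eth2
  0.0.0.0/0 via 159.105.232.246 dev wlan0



Longest prefix match for 127.124.175.217:
  /18 127.124.128.0: MATCH
  /22 173.64.136.0: no
  /14 217.188.0.0: no
  /0 0.0.0.0: MATCH
Selected: next-hop 151.119.203.88 via eth0 (matched /18)


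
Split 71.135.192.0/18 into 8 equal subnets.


New prefix = 18 + 3 = 21
Each subnet has 2048 addresses
  71.135.192.0/21
  71.135.200.0/21
  71.135.208.0/21
  71.135.216.0/21
  71.135.224.0/21
  71.135.232.0/21
  71.135.240.0/21
  71.135.248.0/21
Subnets: 71.135.192.0/21, 71.135.200.0/21, 71.135.208.0/21, 71.135.216.0/21, 71.135.224.0/21, 71.135.232.0/21, 71.135.240.0/21, 71.135.248.0/21


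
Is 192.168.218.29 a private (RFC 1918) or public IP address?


RFC 1918 private ranges:
  10.0.0.0/8 (10.0.0.0 - 10.255.255.255)
  172.16.0.0/12 (172.16.0.0 - 172.31.255.255)
  192.168.0.0/16 (192.168.0.0 - 192.168.255.255)
Private (in 192.168.0.0/16)


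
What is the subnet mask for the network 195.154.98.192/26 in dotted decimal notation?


/26 means 26 network bits, 6 host bits
Binary: 11111111111111111111111111000000
Mask: 255.255.255.192


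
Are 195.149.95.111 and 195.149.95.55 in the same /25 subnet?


Mask: 255.255.255.128
195.149.95.111 AND mask = 195.149.95.0
195.149.95.55 AND mask = 195.149.95.0
Yes, same subnet (195.149.95.0)


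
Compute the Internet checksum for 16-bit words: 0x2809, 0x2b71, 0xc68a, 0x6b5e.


Sum all words (with carry folding):
+ 0x2809 = 0x2809
+ 0x2b71 = 0x537a
+ 0xc68a = 0x1a05
+ 0x6b5e = 0x8563
One's complement: ~0x8563
Checksum = 0x7a9c


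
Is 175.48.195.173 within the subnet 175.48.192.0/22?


Subnet network: 175.48.192.0
Test IP AND mask: 175.48.192.0
Yes, 175.48.195.173 is in 175.48.192.0/22


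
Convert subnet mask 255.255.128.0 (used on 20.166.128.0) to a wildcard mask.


Subnet mask: 255.255.128.0
Wildcard = 255.255.255.255 - subnet mask
255 - 255 = 0
255 - 255 = 0
255 - 128 = 127
255 - 0 = 255
Wildcard: 0.0.127.255


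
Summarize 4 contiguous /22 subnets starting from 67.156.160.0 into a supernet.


Original prefix: /22
Number of subnets: 4 = 2^2
New prefix = 22 - 2 = 20
Supernet: 67.156.160.0/20


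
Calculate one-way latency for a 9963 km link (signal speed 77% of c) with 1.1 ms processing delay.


Speed = 0.77 * 3e5 km/s = 231000 km/s
Propagation delay = 9963 / 231000 = 0.0431 s = 43.1299 ms
Processing delay = 1.1 ms
Total one-way latency = 44.2299 ms


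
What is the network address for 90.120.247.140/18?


IP:   01011010.01111000.11110111.10001100
Mask: 11111111.11111111.11000000.00000000
AND operation:
Net:  01011010.01111000.11000000.00000000
Network: 90.120.192.0/18


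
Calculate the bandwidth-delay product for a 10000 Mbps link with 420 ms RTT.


BDP = bandwidth * RTT
= 10000 Mbps * 420 ms
= 10000 * 1e6 * 420 / 1000 bits
= 4200000000 bits
= 525000000 bytes
= 512695.3125 KB
BDP = 4200000000 bits (525000000 bytes)


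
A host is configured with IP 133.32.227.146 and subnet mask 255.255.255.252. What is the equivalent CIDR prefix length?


Binary: 11111111.11111111.11111111.11111100
Count leading 1s
Prefix: /30


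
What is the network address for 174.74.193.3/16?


IP:   10101110.01001010.11000001.00000011
Mask: 11111111.11111111.00000000.00000000
AND operation:
Net:  10101110.01001010.00000000.00000000
Network: 174.74.0.0/16


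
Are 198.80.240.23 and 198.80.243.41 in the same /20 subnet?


Mask: 255.255.240.0
198.80.240.23 AND mask = 198.80.240.0
198.80.243.41 AND mask = 198.80.240.0
Yes, same subnet (198.80.240.0)


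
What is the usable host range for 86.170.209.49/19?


Network: 86.170.192.0
Broadcast: 86.170.223.255
First usable = network + 1
Last usable = broadcast - 1
Range: 86.170.192.1 to 86.170.223.254


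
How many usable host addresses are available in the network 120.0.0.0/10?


Host bits = 32 - 10 = 22
Total addresses = 2^22 = 4194304
Usable = total - 2 (network and broadcast)
Usable hosts: 4194302


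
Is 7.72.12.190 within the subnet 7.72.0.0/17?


Subnet network: 7.72.0.0
Test IP AND mask: 7.72.0.0
Yes, 7.72.12.190 is in 7.72.0.0/17


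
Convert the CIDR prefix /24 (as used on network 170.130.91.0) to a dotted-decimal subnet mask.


/24 means 24 network bits, 8 host bits
Binary: 11111111111111111111111100000000
Mask: 255.255.255.0


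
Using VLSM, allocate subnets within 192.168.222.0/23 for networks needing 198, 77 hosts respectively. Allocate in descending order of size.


198 hosts -> /24 (254 usable): 192.168.222.0/24
77 hosts -> /25 (126 usable): 192.168.223.0/25
Allocation: 192.168.222.0/24 (198 hosts, 254 usable); 192.168.223.0/25 (77 hosts, 126 usable)


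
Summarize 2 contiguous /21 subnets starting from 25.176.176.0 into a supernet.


Original prefix: /21
Number of subnets: 2 = 2^1
New prefix = 21 - 1 = 20
Supernet: 25.176.176.0/20


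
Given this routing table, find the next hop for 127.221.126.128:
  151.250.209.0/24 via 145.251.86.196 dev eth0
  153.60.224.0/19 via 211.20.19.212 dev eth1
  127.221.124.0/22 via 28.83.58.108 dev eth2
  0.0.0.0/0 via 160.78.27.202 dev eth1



Longest prefix match for 127.221.126.128:
  /24 151.250.209.0: no
  /19 153.60.224.0: no
  /22 127.221.124.0: MATCH
  /0 0.0.0.0: MATCH
Selected: next-hop 28.83.58.108 via eth2 (matched /22)


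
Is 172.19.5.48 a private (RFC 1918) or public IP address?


RFC 1918 private ranges:
  10.0.0.0/8 (10.0.0.0 - 10.255.255.255)
  172.16.0.0/12 (172.16.0.0 - 172.31.255.255)
  192.168.0.0/16 (192.168.0.0 - 192.168.255.255)
Private (in 172.16.0.0/12)


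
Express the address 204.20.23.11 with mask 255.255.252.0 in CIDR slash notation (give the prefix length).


Binary: 11111111.11111111.11111100.00000000
Count leading 1s
Prefix: /22


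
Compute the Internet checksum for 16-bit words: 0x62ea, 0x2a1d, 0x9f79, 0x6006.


Sum all words (with carry folding):
+ 0x62ea = 0x62ea
+ 0x2a1d = 0x8d07
+ 0x9f79 = 0x2c81
+ 0x6006 = 0x8c87
One's complement: ~0x8c87
Checksum = 0x7378


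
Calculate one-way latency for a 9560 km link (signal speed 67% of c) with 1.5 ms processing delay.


Speed = 0.67 * 3e5 km/s = 201000 km/s
Propagation delay = 9560 / 201000 = 0.0476 s = 47.5622 ms
Processing delay = 1.5 ms
Total one-way latency = 49.0622 ms


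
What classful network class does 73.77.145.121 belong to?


First octet: 73
Binary: 01001001
0xxxxxxx -> Class A (1-126)
Class A, default mask 255.0.0.0 (/8)


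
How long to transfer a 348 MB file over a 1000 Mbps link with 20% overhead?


Effective throughput = 1000 * (1 - 20/100) = 800 Mbps
File size in Mb = 348 * 8 = 2784 Mb
Time = 2784 / 800
Time = 3.48 seconds


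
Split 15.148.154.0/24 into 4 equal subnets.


New prefix = 24 + 2 = 26
Each subnet has 64 addresses
  15.148.154.0/26
  15.148.154.64/26
  15.148.154.128/26
  15.148.154.192/26
Subnets: 15.148.154.0/26, 15.148.154.64/26, 15.148.154.128/26, 15.148.154.192/26


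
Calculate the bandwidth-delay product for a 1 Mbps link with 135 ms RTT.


BDP = bandwidth * RTT
= 1 Mbps * 135 ms
= 1 * 1e6 * 135 / 1000 bits
= 135000 bits
= 16875 bytes
= 16.4795 KB
BDP = 135000 bits (16875 bytes)


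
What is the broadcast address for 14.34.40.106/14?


Network: 14.32.0.0/14
Host bits = 18
Set all host bits to 1:
Broadcast: 14.35.255.255


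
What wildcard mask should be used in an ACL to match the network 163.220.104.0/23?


Subnet mask: 255.255.254.0
Wildcard = 255.255.255.255 - subnet mask
255 - 255 = 0
255 - 255 = 0
255 - 254 = 1
255 - 0 = 255
Wildcard: 0.0.1.255


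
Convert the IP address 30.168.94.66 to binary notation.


30 = 00011110
168 = 10101000
94 = 01011110
66 = 01000010
Binary: 00011110.10101000.01011110.01000010


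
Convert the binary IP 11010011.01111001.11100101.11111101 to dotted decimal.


11010011 = 211
01111001 = 121
11100101 = 229
11111101 = 253
IP: 211.121.229.253


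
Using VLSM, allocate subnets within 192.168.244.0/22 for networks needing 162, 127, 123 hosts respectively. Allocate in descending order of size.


162 hosts -> /24 (254 usable): 192.168.244.0/24
127 hosts -> /24 (254 usable): 192.168.245.0/24
123 hosts -> /25 (126 usable): 192.168.246.0/25
Allocation: 192.168.244.0/24 (162 hosts, 254 usable); 192.168.245.0/24 (127 hosts, 254 usable); 192.168.246.0/25 (123 hosts, 126 usable)


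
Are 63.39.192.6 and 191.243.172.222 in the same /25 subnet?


Mask: 255.255.255.128
63.39.192.6 AND mask = 63.39.192.0
191.243.172.222 AND mask = 191.243.172.128
No, different subnets (63.39.192.0 vs 191.243.172.128)


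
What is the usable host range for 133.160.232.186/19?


Network: 133.160.224.0
Broadcast: 133.160.255.255
First usable = network + 1
Last usable = broadcast - 1
Range: 133.160.224.1 to 133.160.255.254


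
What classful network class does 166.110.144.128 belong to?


First octet: 166
Binary: 10100110
10xxxxxx -> Class B (128-191)
Class B, default mask 255.255.0.0 (/16)


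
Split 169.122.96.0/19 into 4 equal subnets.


New prefix = 19 + 2 = 21
Each subnet has 2048 addresses
  169.122.96.0/21
  169.122.104.0/21
  169.122.112.0/21
  169.122.120.0/21
Subnets: 169.122.96.0/21, 169.122.104.0/21, 169.122.112.0/21, 169.122.120.0/21


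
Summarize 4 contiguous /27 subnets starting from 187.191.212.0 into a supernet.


Original prefix: /27
Number of subnets: 4 = 2^2
New prefix = 27 - 2 = 25
Supernet: 187.191.212.0/25


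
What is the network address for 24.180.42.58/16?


IP:   00011000.10110100.00101010.00111010
Mask: 11111111.11111111.00000000.00000000
AND operation:
Net:  00011000.10110100.00000000.00000000
Network: 24.180.0.0/16


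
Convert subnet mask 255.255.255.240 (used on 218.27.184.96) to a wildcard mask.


Subnet mask: 255.255.255.240
Wildcard = 255.255.255.255 - subnet mask
255 - 255 = 0
255 - 255 = 0
255 - 255 = 0
255 - 240 = 15
Wildcard: 0.0.0.15


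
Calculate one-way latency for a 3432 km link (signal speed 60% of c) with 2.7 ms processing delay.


Speed = 0.6 * 3e5 km/s = 180000 km/s
Propagation delay = 3432 / 180000 = 0.0191 s = 19.0667 ms
Processing delay = 2.7 ms
Total one-way latency = 21.7667 ms


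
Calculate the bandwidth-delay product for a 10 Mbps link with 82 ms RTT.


BDP = bandwidth * RTT
= 10 Mbps * 82 ms
= 10 * 1e6 * 82 / 1000 bits
= 820000 bits
= 102500 bytes
= 100.0977 KB
BDP = 820000 bits (102500 bytes)


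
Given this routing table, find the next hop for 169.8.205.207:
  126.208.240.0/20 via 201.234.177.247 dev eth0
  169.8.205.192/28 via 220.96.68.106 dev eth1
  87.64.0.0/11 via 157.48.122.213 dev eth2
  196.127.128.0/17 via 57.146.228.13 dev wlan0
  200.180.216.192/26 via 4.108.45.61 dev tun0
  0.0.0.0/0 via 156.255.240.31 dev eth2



Longest prefix match for 169.8.205.207:
  /20 126.208.240.0: no
  /28 169.8.205.192: MATCH
  /11 87.64.0.0: no
  /17 196.127.128.0: no
  /26 200.180.216.192: no
  /0 0.0.0.0: MATCH
Selected: next-hop 220.96.68.106 via eth1 (matched /28)


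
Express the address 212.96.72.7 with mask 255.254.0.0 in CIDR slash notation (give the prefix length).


Binary: 11111111.11111110.00000000.00000000
Count leading 1s
Prefix: /15


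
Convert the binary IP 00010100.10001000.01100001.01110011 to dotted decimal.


00010100 = 20
10001000 = 136
01100001 = 97
01110011 = 115
IP: 20.136.97.115


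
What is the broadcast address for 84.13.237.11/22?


Network: 84.13.236.0/22
Host bits = 10
Set all host bits to 1:
Broadcast: 84.13.239.255


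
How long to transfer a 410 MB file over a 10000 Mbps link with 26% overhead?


Effective throughput = 10000 * (1 - 26/100) = 7400 Mbps
File size in Mb = 410 * 8 = 3280 Mb
Time = 3280 / 7400
Time = 0.4432 seconds


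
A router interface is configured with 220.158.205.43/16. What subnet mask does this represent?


/16 means 16 network bits, 16 host bits
Binary: 11111111111111110000000000000000
Mask: 255.255.0.0


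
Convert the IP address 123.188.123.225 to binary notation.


123 = 01111011
188 = 10111100
123 = 01111011
225 = 11100001
Binary: 01111011.10111100.01111011.11100001


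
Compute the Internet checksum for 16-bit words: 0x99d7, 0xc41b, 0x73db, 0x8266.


Sum all words (with carry folding):
+ 0x99d7 = 0x99d7
+ 0xc41b = 0x5df3
+ 0x73db = 0xd1ce
+ 0x8266 = 0x5435
One's complement: ~0x5435
Checksum = 0xabca


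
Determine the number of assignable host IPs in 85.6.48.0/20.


Host bits = 32 - 20 = 12
Total addresses = 2^12 = 4096
Usable = total - 2 (network and broadcast)
Usable hosts: 4094


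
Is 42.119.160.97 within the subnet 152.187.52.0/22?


Subnet network: 152.187.52.0
Test IP AND mask: 42.119.160.0
No, 42.119.160.97 is not in 152.187.52.0/22


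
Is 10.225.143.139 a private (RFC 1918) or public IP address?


RFC 1918 private ranges:
  10.0.0.0/8 (10.0.0.0 - 10.255.255.255)
  172.16.0.0/12 (172.16.0.0 - 172.31.255.255)
  192.168.0.0/16 (192.168.0.0 - 192.168.255.255)
Private (in 10.0.0.0/8)


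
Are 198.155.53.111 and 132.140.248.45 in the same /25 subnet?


Mask: 255.255.255.128
198.155.53.111 AND mask = 198.155.53.0
132.140.248.45 AND mask = 132.140.248.0
No, different subnets (198.155.53.0 vs 132.140.248.0)


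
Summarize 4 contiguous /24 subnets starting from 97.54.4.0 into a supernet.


Original prefix: /24
Number of subnets: 4 = 2^2
New prefix = 24 - 2 = 22
Supernet: 97.54.4.0/22


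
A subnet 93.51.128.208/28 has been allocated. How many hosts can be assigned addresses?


Host bits = 32 - 28 = 4
Total addresses = 2^4 = 16
Usable = total - 2 (network and broadcast)
Usable hosts: 14


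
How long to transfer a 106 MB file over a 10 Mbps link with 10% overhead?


Effective throughput = 10 * (1 - 10/100) = 9 Mbps
File size in Mb = 106 * 8 = 848 Mb
Time = 848 / 9
Time = 94.2222 seconds


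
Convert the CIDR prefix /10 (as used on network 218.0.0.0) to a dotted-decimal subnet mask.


/10 means 10 network bits, 22 host bits
Binary: 11111111110000000000000000000000
Mask: 255.192.0.0


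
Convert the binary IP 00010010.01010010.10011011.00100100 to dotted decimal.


00010010 = 18
01010010 = 82
10011011 = 155
00100100 = 36
IP: 18.82.155.36


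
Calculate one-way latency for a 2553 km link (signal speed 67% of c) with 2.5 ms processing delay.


Speed = 0.67 * 3e5 km/s = 201000 km/s
Propagation delay = 2553 / 201000 = 0.0127 s = 12.7015 ms
Processing delay = 2.5 ms
Total one-way latency = 15.2015 ms


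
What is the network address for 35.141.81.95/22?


IP:   00100011.10001101.01010001.01011111
Mask: 11111111.11111111.11111100.00000000
AND operation:
Net:  00100011.10001101.01010000.00000000
Network: 35.141.80.0/22


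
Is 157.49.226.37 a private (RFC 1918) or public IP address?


RFC 1918 private ranges:
  10.0.0.0/8 (10.0.0.0 - 10.255.255.255)
  172.16.0.0/12 (172.16.0.0 - 172.31.255.255)
  192.168.0.0/16 (192.168.0.0 - 192.168.255.255)
Public (not in any RFC 1918 range)


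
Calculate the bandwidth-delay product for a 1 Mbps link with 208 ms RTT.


BDP = bandwidth * RTT
= 1 Mbps * 208 ms
= 1 * 1e6 * 208 / 1000 bits
= 208000 bits
= 26000 bytes
= 25.3906 KB
BDP = 208000 bits (26000 bytes)


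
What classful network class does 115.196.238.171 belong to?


First octet: 115
Binary: 01110011
0xxxxxxx -> Class A (1-126)
Class A, default mask 255.0.0.0 (/8)


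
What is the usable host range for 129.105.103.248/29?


Network: 129.105.103.248
Broadcast: 129.105.103.255
First usable = network + 1
Last usable = broadcast - 1
Range: 129.105.103.249 to 129.105.103.254


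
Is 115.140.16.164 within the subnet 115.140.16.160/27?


Subnet network: 115.140.16.160
Test IP AND mask: 115.140.16.160
Yes, 115.140.16.164 is in 115.140.16.160/27


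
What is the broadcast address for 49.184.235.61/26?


Network: 49.184.235.0/26
Host bits = 6
Set all host bits to 1:
Broadcast: 49.184.235.63


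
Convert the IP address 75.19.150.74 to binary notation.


75 = 01001011
19 = 00010011
150 = 10010110
74 = 01001010
Binary: 01001011.00010011.10010110.01001010


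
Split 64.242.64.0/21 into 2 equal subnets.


New prefix = 21 + 1 = 22
Each subnet has 1024 addresses
  64.242.64.0/22
  64.242.68.0/22
Subnets: 64.242.64.0/22, 64.242.68.0/22


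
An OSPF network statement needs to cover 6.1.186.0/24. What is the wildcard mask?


Subnet mask: 255.255.255.0
Wildcard = 255.255.255.255 - subnet mask
255 - 255 = 0
255 - 255 = 0
255 - 255 = 0
255 - 0 = 255
Wildcard: 0.0.0.255


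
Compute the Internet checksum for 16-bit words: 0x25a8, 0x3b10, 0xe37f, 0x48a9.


Sum all words (with carry folding):
+ 0x25a8 = 0x25a8
+ 0x3b10 = 0x60b8
+ 0xe37f = 0x4438
+ 0x48a9 = 0x8ce1
One's complement: ~0x8ce1
Checksum = 0x731e


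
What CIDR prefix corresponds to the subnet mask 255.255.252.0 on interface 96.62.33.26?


Binary: 11111111.11111111.11111100.00000000
Count leading 1s
Prefix: /22


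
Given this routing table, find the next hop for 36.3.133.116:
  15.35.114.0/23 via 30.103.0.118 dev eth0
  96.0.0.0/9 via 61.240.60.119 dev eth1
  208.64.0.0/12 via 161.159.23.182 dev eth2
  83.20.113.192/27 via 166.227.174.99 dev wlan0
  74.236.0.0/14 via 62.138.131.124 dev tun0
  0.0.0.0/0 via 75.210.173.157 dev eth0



Longest prefix match for 36.3.133.116:
  /23 15.35.114.0: no
  /9 96.0.0.0: no
  /12 208.64.0.0: no
  /27 83.20.113.192: no
  /14 74.236.0.0: no
  /0 0.0.0.0: MATCH
Selected: next-hop 75.210.173.157 via eth0 (matched /0)


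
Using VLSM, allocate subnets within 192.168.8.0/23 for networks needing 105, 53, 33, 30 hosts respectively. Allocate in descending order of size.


105 hosts -> /25 (126 usable): 192.168.8.0/25
53 hosts -> /26 (62 usable): 192.168.8.128/26
33 hosts -> /26 (62 usable): 192.168.8.192/26
30 hosts -> /27 (30 usable): 192.168.9.0/27
Allocation: 192.168.8.0/25 (105 hosts, 126 usable); 192.168.8.128/26 (53 hosts, 62 usable); 192.168.8.192/26 (33 hosts, 62 usable); 192.168.9.0/27 (30 hosts, 30 usable)


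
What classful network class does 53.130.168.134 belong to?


First octet: 53
Binary: 00110101
0xxxxxxx -> Class A (1-126)
Class A, default mask 255.0.0.0 (/8)


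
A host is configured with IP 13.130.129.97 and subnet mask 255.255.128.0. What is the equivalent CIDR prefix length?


Binary: 11111111.11111111.10000000.00000000
Count leading 1s
Prefix: /17


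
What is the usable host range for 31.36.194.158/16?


Network: 31.36.0.0
Broadcast: 31.36.255.255
First usable = network + 1
Last usable = broadcast - 1
Range: 31.36.0.1 to 31.36.255.254


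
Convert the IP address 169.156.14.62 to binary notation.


169 = 10101001
156 = 10011100
14 = 00001110
62 = 00111110
Binary: 10101001.10011100.00001110.00111110


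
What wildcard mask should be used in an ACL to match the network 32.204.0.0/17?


Subnet mask: 255.255.128.0
Wildcard = 255.255.255.255 - subnet mask
255 - 255 = 0
255 - 255 = 0
255 - 128 = 127
255 - 0 = 255
Wildcard: 0.0.127.255


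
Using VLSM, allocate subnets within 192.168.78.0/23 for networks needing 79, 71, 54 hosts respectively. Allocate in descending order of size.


79 hosts -> /25 (126 usable): 192.168.78.0/25
71 hosts -> /25 (126 usable): 192.168.78.128/25
54 hosts -> /26 (62 usable): 192.168.79.0/26
Allocation: 192.168.78.0/25 (79 hosts, 126 usable); 192.168.78.128/25 (71 hosts, 126 usable); 192.168.79.0/26 (54 hosts, 62 usable)


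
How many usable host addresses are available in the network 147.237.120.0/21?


Host bits = 32 - 21 = 11
Total addresses = 2^11 = 2048
Usable = total - 2 (network and broadcast)
Usable hosts: 2046


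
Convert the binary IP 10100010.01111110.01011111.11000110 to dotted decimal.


10100010 = 162
01111110 = 126
01011111 = 95
11000110 = 198
IP: 162.126.95.198


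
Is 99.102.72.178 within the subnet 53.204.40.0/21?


Subnet network: 53.204.40.0
Test IP AND mask: 99.102.72.0
No, 99.102.72.178 is not in 53.204.40.0/21


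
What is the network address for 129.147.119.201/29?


IP:   10000001.10010011.01110111.11001001
Mask: 11111111.11111111.11111111.11111000
AND operation:
Net:  10000001.10010011.01110111.11001000
Network: 129.147.119.200/29


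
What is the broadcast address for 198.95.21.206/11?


Network: 198.64.0.0/11
Host bits = 21
Set all host bits to 1:
Broadcast: 198.95.255.255


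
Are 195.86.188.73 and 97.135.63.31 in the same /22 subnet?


Mask: 255.255.252.0
195.86.188.73 AND mask = 195.86.188.0
97.135.63.31 AND mask = 97.135.60.0
No, different subnets (195.86.188.0 vs 97.135.60.0)


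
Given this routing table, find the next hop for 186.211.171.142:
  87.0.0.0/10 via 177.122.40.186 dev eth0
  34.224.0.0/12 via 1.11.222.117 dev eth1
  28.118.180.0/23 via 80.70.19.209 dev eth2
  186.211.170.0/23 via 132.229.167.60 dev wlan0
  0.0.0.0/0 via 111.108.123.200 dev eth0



Longest prefix match for 186.211.171.142:
  /10 87.0.0.0: no
  /12 34.224.0.0: no
  /23 28.118.180.0: no
  /23 186.211.170.0: MATCH
  /0 0.0.0.0: MATCH
Selected: next-hop 132.229.167.60 via wlan0 (matched /23)


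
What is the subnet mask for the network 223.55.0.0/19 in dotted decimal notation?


/19 means 19 network bits, 13 host bits
Binary: 11111111111111111110000000000000
Mask: 255.255.224.0


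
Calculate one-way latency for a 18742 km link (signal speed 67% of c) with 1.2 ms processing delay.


Speed = 0.67 * 3e5 km/s = 201000 km/s
Propagation delay = 18742 / 201000 = 0.0932 s = 93.2438 ms
Processing delay = 1.2 ms
Total one-way latency = 94.4438 ms


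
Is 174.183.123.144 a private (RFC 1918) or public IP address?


RFC 1918 private ranges:
  10.0.0.0/8 (10.0.0.0 - 10.255.255.255)
  172.16.0.0/12 (172.16.0.0 - 172.31.255.255)
  192.168.0.0/16 (192.168.0.0 - 192.168.255.255)
Public (not in any RFC 1918 range)


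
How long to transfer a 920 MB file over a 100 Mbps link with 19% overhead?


Effective throughput = 100 * (1 - 19/100) = 81 Mbps
File size in Mb = 920 * 8 = 7360 Mb
Time = 7360 / 81
Time = 90.8642 seconds


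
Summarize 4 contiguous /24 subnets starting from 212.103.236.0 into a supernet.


Original prefix: /24
Number of subnets: 4 = 2^2
New prefix = 24 - 2 = 22
Supernet: 212.103.236.0/22


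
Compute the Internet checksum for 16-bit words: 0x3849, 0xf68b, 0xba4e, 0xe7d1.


Sum all words (with carry folding):
+ 0x3849 = 0x3849
+ 0xf68b = 0x2ed5
+ 0xba4e = 0xe923
+ 0xe7d1 = 0xd0f5
One's complement: ~0xd0f5
Checksum = 0x2f0a


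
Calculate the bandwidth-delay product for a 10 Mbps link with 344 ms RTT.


BDP = bandwidth * RTT
= 10 Mbps * 344 ms
= 10 * 1e6 * 344 / 1000 bits
= 3440000 bits
= 430000 bytes
= 419.9219 KB
BDP = 3440000 bits (430000 bytes)


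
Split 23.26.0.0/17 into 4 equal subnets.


New prefix = 17 + 2 = 19
Each subnet has 8192 addresses
  23.26.0.0/19
  23.26.32.0/19
  23.26.64.0/19
  23.26.96.0/19
Subnets: 23.26.0.0/19, 23.26.32.0/19, 23.26.64.0/19, 23.26.96.0/19


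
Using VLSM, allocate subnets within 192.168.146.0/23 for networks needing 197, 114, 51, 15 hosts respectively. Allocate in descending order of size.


197 hosts -> /24 (254 usable): 192.168.146.0/24
114 hosts -> /25 (126 usable): 192.168.147.0/25
51 hosts -> /26 (62 usable): 192.168.147.128/26
15 hosts -> /27 (30 usable): 192.168.147.192/27
Allocation: 192.168.146.0/24 (197 hosts, 254 usable); 192.168.147.0/25 (114 hosts, 126 usable); 192.168.147.128/26 (51 hosts, 62 usable); 192.168.147.192/27 (15 hosts, 30 usable)


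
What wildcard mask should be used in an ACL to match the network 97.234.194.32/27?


Subnet mask: 255.255.255.224
Wildcard = 255.255.255.255 - subnet mask
255 - 255 = 0
255 - 255 = 0
255 - 255 = 0
255 - 224 = 31
Wildcard: 0.0.0.31


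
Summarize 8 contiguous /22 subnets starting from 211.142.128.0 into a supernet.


Original prefix: /22
Number of subnets: 8 = 2^3
New prefix = 22 - 3 = 19
Supernet: 211.142.128.0/19


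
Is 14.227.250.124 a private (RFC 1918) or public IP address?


RFC 1918 private ranges:
  10.0.0.0/8 (10.0.0.0 - 10.255.255.255)
  172.16.0.0/12 (172.16.0.0 - 172.31.255.255)
  192.168.0.0/16 (192.168.0.0 - 192.168.255.255)
Public (not in any RFC 1918 range)


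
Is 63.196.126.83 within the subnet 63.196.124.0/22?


Subnet network: 63.196.124.0
Test IP AND mask: 63.196.124.0
Yes, 63.196.126.83 is in 63.196.124.0/22


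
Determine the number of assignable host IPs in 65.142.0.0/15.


Host bits = 32 - 15 = 17
Total addresses = 2^17 = 131072
Usable = total - 2 (network and broadcast)
Usable hosts: 131070


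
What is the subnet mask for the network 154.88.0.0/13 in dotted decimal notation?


/13 means 13 network bits, 19 host bits
Binary: 11111111111110000000000000000000
Mask: 255.248.0.0


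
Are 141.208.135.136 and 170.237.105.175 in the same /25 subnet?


Mask: 255.255.255.128
141.208.135.136 AND mask = 141.208.135.128
170.237.105.175 AND mask = 170.237.105.128
No, different subnets (141.208.135.128 vs 170.237.105.128)


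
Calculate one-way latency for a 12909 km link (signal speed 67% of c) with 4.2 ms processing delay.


Speed = 0.67 * 3e5 km/s = 201000 km/s
Propagation delay = 12909 / 201000 = 0.0642 s = 64.2239 ms
Processing delay = 4.2 ms
Total one-way latency = 68.4239 ms


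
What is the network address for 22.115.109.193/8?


IP:   00010110.01110011.01101101.11000001
Mask: 11111111.00000000.00000000.00000000
AND operation:
Net:  00010110.00000000.00000000.00000000
Network: 22.0.0.0/8


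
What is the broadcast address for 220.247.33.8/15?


Network: 220.246.0.0/15
Host bits = 17
Set all host bits to 1:
Broadcast: 220.247.255.255


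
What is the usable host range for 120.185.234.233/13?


Network: 120.184.0.0
Broadcast: 120.191.255.255
First usable = network + 1
Last usable = broadcast - 1
Range: 120.184.0.1 to 120.191.255.254


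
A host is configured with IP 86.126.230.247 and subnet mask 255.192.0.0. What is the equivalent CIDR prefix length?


Binary: 11111111.11000000.00000000.00000000
Count leading 1s
Prefix: /10


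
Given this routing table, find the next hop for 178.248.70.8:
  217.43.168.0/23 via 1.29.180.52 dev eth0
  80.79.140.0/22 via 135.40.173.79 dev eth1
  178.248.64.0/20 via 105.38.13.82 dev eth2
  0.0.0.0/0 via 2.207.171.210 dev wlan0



Longest prefix match for 178.248.70.8:
  /23 217.43.168.0: no
  /22 80.79.140.0: no
  /20 178.248.64.0: MATCH
  /0 0.0.0.0: MATCH
Selected: next-hop 105.38.13.82 via eth2 (matched /20)


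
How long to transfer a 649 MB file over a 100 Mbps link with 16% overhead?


Effective throughput = 100 * (1 - 16/100) = 84 Mbps
File size in Mb = 649 * 8 = 5192 Mb
Time = 5192 / 84
Time = 61.8095 seconds


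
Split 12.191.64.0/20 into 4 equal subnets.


New prefix = 20 + 2 = 22
Each subnet has 1024 addresses
  12.191.64.0/22
  12.191.68.0/22
  12.191.72.0/22
  12.191.76.0/22
Subnets: 12.191.64.0/22, 12.191.68.0/22, 12.191.72.0/22, 12.191.76.0/22


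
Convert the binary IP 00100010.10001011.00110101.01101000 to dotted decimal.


00100010 = 34
10001011 = 139
00110101 = 53
01101000 = 104
IP: 34.139.53.104


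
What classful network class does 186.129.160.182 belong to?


First octet: 186
Binary: 10111010
10xxxxxx -> Class B (128-191)
Class B, default mask 255.255.0.0 (/16)


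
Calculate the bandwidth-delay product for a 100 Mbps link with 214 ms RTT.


BDP = bandwidth * RTT
= 100 Mbps * 214 ms
= 100 * 1e6 * 214 / 1000 bits
= 21400000 bits
= 2675000 bytes
= 2612.3047 KB
BDP = 21400000 bits (2675000 bytes)


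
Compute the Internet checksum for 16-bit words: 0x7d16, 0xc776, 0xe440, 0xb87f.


Sum all words (with carry folding):
+ 0x7d16 = 0x7d16
+ 0xc776 = 0x448d
+ 0xe440 = 0x28ce
+ 0xb87f = 0xe14d
One's complement: ~0xe14d
Checksum = 0x1eb2


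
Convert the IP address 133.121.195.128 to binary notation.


133 = 10000101
121 = 01111001
195 = 11000011
128 = 10000000
Binary: 10000101.01111001.11000011.10000000


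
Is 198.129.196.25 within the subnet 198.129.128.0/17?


Subnet network: 198.129.128.0
Test IP AND mask: 198.129.128.0
Yes, 198.129.196.25 is in 198.129.128.0/17


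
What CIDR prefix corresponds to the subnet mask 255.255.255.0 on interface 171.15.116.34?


Binary: 11111111.11111111.11111111.00000000
Count leading 1s
Prefix: /24


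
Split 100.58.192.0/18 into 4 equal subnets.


New prefix = 18 + 2 = 20
Each subnet has 4096 addresses
  100.58.192.0/20
  100.58.208.0/20
  100.58.224.0/20
  100.58.240.0/20
Subnets: 100.58.192.0/20, 100.58.208.0/20, 100.58.224.0/20, 100.58.240.0/20


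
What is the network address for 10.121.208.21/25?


IP:   00001010.01111001.11010000.00010101
Mask: 11111111.11111111.11111111.10000000
AND operation:
Net:  00001010.01111001.11010000.00000000
Network: 10.121.208.0/25


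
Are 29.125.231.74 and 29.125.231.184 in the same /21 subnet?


Mask: 255.255.248.0
29.125.231.74 AND mask = 29.125.224.0
29.125.231.184 AND mask = 29.125.224.0
Yes, same subnet (29.125.224.0)


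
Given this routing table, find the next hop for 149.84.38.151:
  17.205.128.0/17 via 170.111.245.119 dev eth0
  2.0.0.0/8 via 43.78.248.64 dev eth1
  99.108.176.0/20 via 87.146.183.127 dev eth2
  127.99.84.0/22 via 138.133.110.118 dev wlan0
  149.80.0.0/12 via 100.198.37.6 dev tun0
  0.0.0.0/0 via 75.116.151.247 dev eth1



Longest prefix match for 149.84.38.151:
  /17 17.205.128.0: no
  /8 2.0.0.0: no
  /20 99.108.176.0: no
  /22 127.99.84.0: no
  /12 149.80.0.0: MATCH
  /0 0.0.0.0: MATCH
Selected: next-hop 100.198.37.6 via tun0 (matched /12)


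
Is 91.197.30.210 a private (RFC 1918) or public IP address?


RFC 1918 private ranges:
  10.0.0.0/8 (10.0.0.0 - 10.255.255.255)
  172.16.0.0/12 (172.16.0.0 - 172.31.255.255)
  192.168.0.0/16 (192.168.0.0 - 192.168.255.255)
Public (not in any RFC 1918 range)


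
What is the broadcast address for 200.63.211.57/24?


Network: 200.63.211.0/24
Host bits = 8
Set all host bits to 1:
Broadcast: 200.63.211.255


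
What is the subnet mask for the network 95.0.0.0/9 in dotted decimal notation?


/9 means 9 network bits, 23 host bits
Binary: 11111111100000000000000000000000
Mask: 255.128.0.0


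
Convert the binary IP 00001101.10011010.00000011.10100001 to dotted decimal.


00001101 = 13
10011010 = 154
00000011 = 3
10100001 = 161
IP: 13.154.3.161


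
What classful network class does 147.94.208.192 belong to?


First octet: 147
Binary: 10010011
10xxxxxx -> Class B (128-191)
Class B, default mask 255.255.0.0 (/16)


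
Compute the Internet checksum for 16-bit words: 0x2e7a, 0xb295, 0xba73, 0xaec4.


Sum all words (with carry folding):
+ 0x2e7a = 0x2e7a
+ 0xb295 = 0xe10f
+ 0xba73 = 0x9b83
+ 0xaec4 = 0x4a48
One's complement: ~0x4a48
Checksum = 0xb5b7


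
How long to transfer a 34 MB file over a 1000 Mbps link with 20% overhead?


Effective throughput = 1000 * (1 - 20/100) = 800 Mbps
File size in Mb = 34 * 8 = 272 Mb
Time = 272 / 800
Time = 0.34 seconds


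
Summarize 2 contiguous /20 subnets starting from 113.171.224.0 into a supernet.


Original prefix: /20
Number of subnets: 2 = 2^1
New prefix = 20 - 1 = 19
Supernet: 113.171.224.0/19


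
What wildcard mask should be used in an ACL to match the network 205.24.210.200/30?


Subnet mask: 255.255.255.252
Wildcard = 255.255.255.255 - subnet mask
255 - 255 = 0
255 - 255 = 0
255 - 255 = 0
255 - 252 = 3
Wildcard: 0.0.0.3


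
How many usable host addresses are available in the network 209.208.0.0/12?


Host bits = 32 - 12 = 20
Total addresses = 2^20 = 1048576
Usable = total - 2 (network and broadcast)
Usable hosts: 1048574


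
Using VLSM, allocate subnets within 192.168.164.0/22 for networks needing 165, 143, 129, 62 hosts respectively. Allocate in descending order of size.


165 hosts -> /24 (254 usable): 192.168.164.0/24
143 hosts -> /24 (254 usable): 192.168.165.0/24
129 hosts -> /24 (254 usable): 192.168.166.0/24
62 hosts -> /26 (62 usable): 192.168.167.0/26
Allocation: 192.168.164.0/24 (165 hosts, 254 usable); 192.168.165.0/24 (143 hosts, 254 usable); 192.168.166.0/24 (129 hosts, 254 usable); 192.168.167.0/26 (62 hosts, 62 usable)


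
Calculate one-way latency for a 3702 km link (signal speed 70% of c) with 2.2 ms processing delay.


Speed = 0.7 * 3e5 km/s = 210000 km/s
Propagation delay = 3702 / 210000 = 0.0176 s = 17.6286 ms
Processing delay = 2.2 ms
Total one-way latency = 19.8286 ms


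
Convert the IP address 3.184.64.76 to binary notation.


3 = 00000011
184 = 10111000
64 = 01000000
76 = 01001100
Binary: 00000011.10111000.01000000.01001100


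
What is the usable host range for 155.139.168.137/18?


Network: 155.139.128.0
Broadcast: 155.139.191.255
First usable = network + 1
Last usable = broadcast - 1
Range: 155.139.128.1 to 155.139.191.254


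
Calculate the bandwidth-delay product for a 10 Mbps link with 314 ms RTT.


BDP = bandwidth * RTT
= 10 Mbps * 314 ms
= 10 * 1e6 * 314 / 1000 bits
= 3140000 bits
= 392500 bytes
= 383.3008 KB
BDP = 3140000 bits (392500 bytes)


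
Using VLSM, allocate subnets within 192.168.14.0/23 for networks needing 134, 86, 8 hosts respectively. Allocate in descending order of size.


134 hosts -> /24 (254 usable): 192.168.14.0/24
86 hosts -> /25 (126 usable): 192.168.15.0/25
8 hosts -> /28 (14 usable): 192.168.15.128/28
Allocation: 192.168.14.0/24 (134 hosts, 254 usable); 192.168.15.0/25 (86 hosts, 126 usable); 192.168.15.128/28 (8 hosts, 14 usable)


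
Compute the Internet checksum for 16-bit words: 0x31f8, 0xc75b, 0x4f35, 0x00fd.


Sum all words (with carry folding):
+ 0x31f8 = 0x31f8
+ 0xc75b = 0xf953
+ 0x4f35 = 0x4889
+ 0x00fd = 0x4986
One's complement: ~0x4986
Checksum = 0xb679


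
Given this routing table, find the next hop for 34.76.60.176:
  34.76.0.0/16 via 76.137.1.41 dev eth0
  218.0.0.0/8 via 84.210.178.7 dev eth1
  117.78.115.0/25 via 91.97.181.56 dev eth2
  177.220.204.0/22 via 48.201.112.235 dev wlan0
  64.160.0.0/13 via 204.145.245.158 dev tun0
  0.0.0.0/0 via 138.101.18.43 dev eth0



Longest prefix match for 34.76.60.176:
  /16 34.76.0.0: MATCH
  /8 218.0.0.0: no
  /25 117.78.115.0: no
  /22 177.220.204.0: no
  /13 64.160.0.0: no
  /0 0.0.0.0: MATCH
Selected: next-hop 76.137.1.41 via eth0 (matched /16)


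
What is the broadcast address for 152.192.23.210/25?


Network: 152.192.23.128/25
Host bits = 7
Set all host bits to 1:
Broadcast: 152.192.23.255


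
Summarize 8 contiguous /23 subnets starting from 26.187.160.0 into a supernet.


Original prefix: /23
Number of subnets: 8 = 2^3
New prefix = 23 - 3 = 20
Supernet: 26.187.160.0/20


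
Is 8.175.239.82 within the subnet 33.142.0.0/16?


Subnet network: 33.142.0.0
Test IP AND mask: 8.175.0.0
No, 8.175.239.82 is not in 33.142.0.0/16


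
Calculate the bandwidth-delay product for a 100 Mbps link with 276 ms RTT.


BDP = bandwidth * RTT
= 100 Mbps * 276 ms
= 100 * 1e6 * 276 / 1000 bits
= 27600000 bits
= 3450000 bytes
= 3369.1406 KB
BDP = 27600000 bits (3450000 bytes)


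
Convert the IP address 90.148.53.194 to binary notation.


90 = 01011010
148 = 10010100
53 = 00110101
194 = 11000010
Binary: 01011010.10010100.00110101.11000010


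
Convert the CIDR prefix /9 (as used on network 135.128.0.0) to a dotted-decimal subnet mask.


/9 means 9 network bits, 23 host bits
Binary: 11111111100000000000000000000000
Mask: 255.128.0.0


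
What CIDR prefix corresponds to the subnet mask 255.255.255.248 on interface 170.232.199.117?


Binary: 11111111.11111111.11111111.11111000
Count leading 1s
Prefix: /29


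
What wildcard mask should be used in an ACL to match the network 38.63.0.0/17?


Subnet mask: 255.255.128.0
Wildcard = 255.255.255.255 - subnet mask
255 - 255 = 0
255 - 255 = 0
255 - 128 = 127
255 - 0 = 255
Wildcard: 0.0.127.255
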